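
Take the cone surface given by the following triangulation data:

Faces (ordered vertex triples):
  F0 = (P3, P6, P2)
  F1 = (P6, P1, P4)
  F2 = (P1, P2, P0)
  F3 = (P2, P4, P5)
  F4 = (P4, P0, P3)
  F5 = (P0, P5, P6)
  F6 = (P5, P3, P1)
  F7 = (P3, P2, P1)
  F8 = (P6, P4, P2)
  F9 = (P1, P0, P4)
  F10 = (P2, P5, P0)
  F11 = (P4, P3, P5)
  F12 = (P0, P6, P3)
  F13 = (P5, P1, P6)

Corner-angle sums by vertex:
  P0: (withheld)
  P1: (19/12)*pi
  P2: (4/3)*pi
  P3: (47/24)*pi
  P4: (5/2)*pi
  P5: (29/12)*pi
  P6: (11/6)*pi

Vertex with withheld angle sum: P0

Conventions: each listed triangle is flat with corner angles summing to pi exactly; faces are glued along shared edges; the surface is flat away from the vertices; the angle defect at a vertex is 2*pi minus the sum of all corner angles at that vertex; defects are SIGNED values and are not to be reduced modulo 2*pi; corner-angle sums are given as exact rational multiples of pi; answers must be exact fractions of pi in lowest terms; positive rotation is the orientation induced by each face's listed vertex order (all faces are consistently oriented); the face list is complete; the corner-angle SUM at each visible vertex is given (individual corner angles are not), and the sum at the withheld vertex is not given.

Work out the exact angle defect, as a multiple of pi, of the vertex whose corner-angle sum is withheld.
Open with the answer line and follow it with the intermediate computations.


Answer: defect(P0) = (-3/8)*pi

V = 7, E = 21, F = 14; chi = V - E + F = 0
Gauss-Bonnet: total defect = 2*pi*chi = 0; visible defects sum to (3/8)*pi


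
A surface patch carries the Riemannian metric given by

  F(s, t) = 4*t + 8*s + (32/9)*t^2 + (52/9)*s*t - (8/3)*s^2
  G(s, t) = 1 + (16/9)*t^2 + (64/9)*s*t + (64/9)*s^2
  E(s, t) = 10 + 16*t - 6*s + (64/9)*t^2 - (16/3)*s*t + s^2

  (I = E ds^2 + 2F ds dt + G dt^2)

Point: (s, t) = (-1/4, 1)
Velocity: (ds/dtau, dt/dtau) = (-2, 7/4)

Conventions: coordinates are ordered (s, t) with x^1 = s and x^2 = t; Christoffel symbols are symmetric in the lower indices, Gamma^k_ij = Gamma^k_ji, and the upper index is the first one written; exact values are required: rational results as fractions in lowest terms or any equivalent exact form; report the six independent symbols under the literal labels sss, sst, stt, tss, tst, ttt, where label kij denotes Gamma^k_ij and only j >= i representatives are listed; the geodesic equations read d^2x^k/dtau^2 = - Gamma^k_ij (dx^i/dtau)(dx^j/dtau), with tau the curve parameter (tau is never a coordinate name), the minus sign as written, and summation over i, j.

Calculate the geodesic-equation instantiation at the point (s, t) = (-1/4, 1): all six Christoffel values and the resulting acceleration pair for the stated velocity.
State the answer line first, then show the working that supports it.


Answer: Gamma_sss = -852/5249, Gamma_sst = 2272/5249, Gamma_stt = 1136/5249, Gamma_tss = -96/5249, Gamma_tst = 256/5249, Gamma_ttt = 128/5249; accelerations (d^2s/dtau^2, d^2t/dtau^2) = (15833/5249, 1784/5249)

E = 5185/144, F = 71/18, G = 13/9 at the point
E_s = -71/6, E_t = 284/9, F_s = 136/9, F_t = 29/3, G_s = 32/9, G_t = 16/9
EG - F^2 = 5249/144;  g^inv = (144/5249) * [[13/9, -71/18], [-71/18, 5185/144]]
first-kind symbols [ij,l] = (1/2)(d_i g_jl + d_j g_il - d_l g_ij): [ss,s] = E_s/2 = -71/12, [ss,t] = F_s - E_t/2 = -2/3, [st,s] = E_t/2 = 142/9, [st,t] = G_s/2 = 16/9, [tt,s] = F_t - G_s/2 = 71/9, [tt,t] = G_t/2 = 8/9
Gamma^s_ij = (G*[ij,s] - F*[ij,t])/(EG - F^2), Gamma^t_ij = (E*[ij,t] - F*[ij,s])/(EG - F^2)
Gamma_sss = -852/5249, Gamma_sst = 2272/5249, Gamma_stt = 1136/5249, Gamma_tss = -96/5249, Gamma_tst = 256/5249, Gamma_ttt = 128/5249
d^2s/dtau^2 = -(Gamma_sss*(-2)^2 + 2*Gamma_sst*(-2)*(7/4) + Gamma_stt*(7/4)^2) = 15833/5249
d^2t/dtau^2 = -(Gamma_tss*(-2)^2 + 2*Gamma_tst*(-2)*(7/4) + Gamma_ttt*(7/4)^2) = 1784/5249


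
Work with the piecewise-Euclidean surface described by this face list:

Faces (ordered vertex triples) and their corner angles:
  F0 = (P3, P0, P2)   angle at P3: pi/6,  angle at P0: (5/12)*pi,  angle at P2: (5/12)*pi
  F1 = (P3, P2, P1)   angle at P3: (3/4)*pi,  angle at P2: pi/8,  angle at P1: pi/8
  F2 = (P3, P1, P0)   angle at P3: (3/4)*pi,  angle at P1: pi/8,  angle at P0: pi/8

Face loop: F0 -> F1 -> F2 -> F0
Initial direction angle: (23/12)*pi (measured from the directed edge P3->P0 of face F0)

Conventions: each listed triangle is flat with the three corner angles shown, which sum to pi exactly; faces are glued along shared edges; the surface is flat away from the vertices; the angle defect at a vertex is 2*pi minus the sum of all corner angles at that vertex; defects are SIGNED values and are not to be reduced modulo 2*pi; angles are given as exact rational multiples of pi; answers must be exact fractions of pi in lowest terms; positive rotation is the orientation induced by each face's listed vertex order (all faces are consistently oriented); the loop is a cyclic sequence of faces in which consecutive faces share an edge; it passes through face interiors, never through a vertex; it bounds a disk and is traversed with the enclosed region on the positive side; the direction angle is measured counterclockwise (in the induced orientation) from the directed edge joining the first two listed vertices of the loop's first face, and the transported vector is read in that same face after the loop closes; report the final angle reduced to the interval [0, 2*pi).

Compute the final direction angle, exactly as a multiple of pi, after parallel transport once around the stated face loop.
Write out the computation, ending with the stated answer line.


enclosed vertex P3: corner angles sum to (5/3)*pi, defect = 2*pi - (5/3)*pi = pi/3
by Gauss-Bonnet the loop rotates the vector by the enclosed defect sum (positive orientation, mod 2*pi)
final angle = (23/12)*pi + pi/3 = pi/4 (mod 2*pi)

Answer: final direction angle = pi/4


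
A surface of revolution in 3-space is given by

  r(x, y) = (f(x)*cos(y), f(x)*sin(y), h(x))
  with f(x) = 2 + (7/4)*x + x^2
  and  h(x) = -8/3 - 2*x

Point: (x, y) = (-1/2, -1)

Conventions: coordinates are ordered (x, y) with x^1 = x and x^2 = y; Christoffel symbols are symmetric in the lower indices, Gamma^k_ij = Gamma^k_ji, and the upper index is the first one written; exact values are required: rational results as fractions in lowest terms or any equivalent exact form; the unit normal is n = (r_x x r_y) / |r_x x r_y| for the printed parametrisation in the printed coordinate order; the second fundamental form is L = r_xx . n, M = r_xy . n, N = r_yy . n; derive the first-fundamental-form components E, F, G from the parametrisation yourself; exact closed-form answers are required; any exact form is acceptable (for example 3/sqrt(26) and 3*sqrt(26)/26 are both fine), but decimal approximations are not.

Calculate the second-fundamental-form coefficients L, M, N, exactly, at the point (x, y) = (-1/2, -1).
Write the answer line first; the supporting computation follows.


Answer: L = 16*sqrt(73)/73, M = 0, N = -11*sqrt(73)/73

f = 11/8, f' = 3/4, f'' = 2, h' = -2, h'' = 0
E = 73/16, F = 0, G = 121/64; answer radicand W^2 = 73/16
unnormalised second-form numerators: l = 4, m = 0, n = -11/4; L = l/sqrt(73/16), and similarly M = m/sqrt(W^2), N = n/sqrt(W^2)


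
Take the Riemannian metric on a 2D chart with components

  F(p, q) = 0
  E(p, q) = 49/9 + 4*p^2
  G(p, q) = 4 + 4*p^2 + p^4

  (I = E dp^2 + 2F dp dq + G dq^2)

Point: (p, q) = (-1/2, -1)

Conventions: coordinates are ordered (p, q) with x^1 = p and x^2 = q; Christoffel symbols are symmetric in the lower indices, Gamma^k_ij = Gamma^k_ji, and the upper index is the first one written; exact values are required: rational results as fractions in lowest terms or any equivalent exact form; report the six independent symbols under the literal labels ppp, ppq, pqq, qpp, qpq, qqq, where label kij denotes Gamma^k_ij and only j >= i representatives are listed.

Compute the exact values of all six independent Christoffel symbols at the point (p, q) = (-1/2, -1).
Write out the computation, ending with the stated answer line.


E = 58/9, F = 0, G = 81/16 at the point
E_p = -4, E_q = 0, F_p = 0, F_q = 0, G_p = -9/2, G_q = 0
EG - F^2 = 261/8;  g^inv = (8/261) * [[81/16, 0], [0, 58/9]]
first-kind symbols [ij,l] = (1/2)(d_i g_jl + d_j g_il - d_l g_ij): [pp,p] = E_p/2 = -2, [pp,q] = F_p - E_q/2 = 0, [pq,p] = E_q/2 = 0, [pq,q] = G_p/2 = -9/4, [qq,p] = F_q - G_p/2 = 9/4, [qq,q] = G_q/2 = 0
Gamma^p_ij = (G*[ij,p] - F*[ij,q])/(EG - F^2), Gamma^q_ij = (E*[ij,q] - F*[ij,p])/(EG - F^2)

Answer: Gamma_ppp = -9/29, Gamma_ppq = 0, Gamma_pqq = 81/232, Gamma_qpp = 0, Gamma_qpq = -4/9, Gamma_qqq = 0


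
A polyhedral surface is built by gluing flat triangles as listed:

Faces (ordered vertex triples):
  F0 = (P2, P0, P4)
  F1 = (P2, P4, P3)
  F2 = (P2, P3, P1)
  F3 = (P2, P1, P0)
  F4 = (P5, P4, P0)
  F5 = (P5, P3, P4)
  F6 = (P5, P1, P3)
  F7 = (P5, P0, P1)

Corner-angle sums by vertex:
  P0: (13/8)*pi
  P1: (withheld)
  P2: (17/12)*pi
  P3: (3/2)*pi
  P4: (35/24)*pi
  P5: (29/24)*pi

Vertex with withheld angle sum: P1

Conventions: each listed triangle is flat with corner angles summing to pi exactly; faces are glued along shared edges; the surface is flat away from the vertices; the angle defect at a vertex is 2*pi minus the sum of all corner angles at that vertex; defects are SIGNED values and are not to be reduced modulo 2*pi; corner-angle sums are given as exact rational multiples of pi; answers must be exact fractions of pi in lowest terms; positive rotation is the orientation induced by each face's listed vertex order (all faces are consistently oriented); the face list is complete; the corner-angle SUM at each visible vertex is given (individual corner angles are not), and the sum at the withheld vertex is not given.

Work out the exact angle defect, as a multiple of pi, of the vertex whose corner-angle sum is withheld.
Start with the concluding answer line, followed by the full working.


Answer: defect(P1) = (29/24)*pi

V = 6, E = 12, F = 8; chi = V - E + F = 2
Gauss-Bonnet: total defect = 2*pi*chi = 4*pi; visible defects sum to (67/24)*pi


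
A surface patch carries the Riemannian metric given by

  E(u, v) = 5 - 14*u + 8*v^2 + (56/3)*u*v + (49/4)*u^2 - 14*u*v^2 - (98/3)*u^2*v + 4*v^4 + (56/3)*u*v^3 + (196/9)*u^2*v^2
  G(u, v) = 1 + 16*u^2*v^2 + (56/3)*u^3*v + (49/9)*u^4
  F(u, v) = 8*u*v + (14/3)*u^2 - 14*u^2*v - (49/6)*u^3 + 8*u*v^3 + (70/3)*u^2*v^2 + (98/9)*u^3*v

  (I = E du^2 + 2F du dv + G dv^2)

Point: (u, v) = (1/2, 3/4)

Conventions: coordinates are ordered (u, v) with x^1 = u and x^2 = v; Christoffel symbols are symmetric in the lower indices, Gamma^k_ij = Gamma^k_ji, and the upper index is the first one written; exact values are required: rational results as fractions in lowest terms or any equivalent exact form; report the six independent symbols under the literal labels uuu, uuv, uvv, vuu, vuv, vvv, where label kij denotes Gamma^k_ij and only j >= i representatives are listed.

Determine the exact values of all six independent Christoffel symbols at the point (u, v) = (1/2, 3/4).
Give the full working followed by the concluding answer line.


E = 689/64, F = 625/96, G = 769/144 at the point
E_u = 0, E_v = 100/3, F_u = 50/3, F_v = 625/36, G_u = 200/9, G_v = 25/3
EG - F^2 = 8701/576;  g^inv = (576/8701) * [[769/144, -625/96], [-625/96, 689/64]]
first-kind symbols [ij,l] = (1/2)(d_i g_jl + d_j g_il - d_l g_ij): [uu,u] = E_u/2 = 0, [uu,v] = F_u - E_v/2 = 0, [uv,u] = E_v/2 = 50/3, [uv,v] = G_u/2 = 100/9, [vv,u] = F_v - G_u/2 = 25/4, [vv,v] = G_v/2 = 25/6
Gamma^u_ij = (G*[ij,u] - F*[ij,v])/(EG - F^2), Gamma^v_ij = (E*[ij,v] - F*[ij,u])/(EG - F^2)

Answer: Gamma_uuu = 0, Gamma_uuv = 9600/8701, Gamma_uvv = 3600/8701, Gamma_vuu = 0, Gamma_vuv = 6400/8701, Gamma_vvv = 2400/8701


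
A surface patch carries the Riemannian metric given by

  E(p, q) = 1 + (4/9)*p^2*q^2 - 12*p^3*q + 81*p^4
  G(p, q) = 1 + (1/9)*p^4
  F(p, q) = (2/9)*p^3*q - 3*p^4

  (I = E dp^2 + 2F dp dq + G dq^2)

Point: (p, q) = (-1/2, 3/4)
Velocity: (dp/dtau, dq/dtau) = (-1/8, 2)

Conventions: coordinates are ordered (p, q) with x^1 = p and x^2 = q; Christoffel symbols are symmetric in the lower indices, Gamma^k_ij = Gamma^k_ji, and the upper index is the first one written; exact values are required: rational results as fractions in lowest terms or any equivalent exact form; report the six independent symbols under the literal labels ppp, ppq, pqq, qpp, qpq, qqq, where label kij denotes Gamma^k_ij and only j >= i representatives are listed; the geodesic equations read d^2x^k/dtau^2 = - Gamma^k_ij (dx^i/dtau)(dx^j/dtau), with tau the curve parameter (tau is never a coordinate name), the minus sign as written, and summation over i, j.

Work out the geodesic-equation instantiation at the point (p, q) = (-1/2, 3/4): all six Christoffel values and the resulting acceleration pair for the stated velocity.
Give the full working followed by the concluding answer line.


E = 29/4, F = -5/24, G = 145/144 at the point
E_p = -95/2, E_q = 5/3, F_p = 13/8, F_q = -1/36, G_p = -1/18, G_q = 0
EG - F^2 = 1045/144;  g^inv = (144/1045) * [[145/144, 5/24], [5/24, 29/4]]
first-kind symbols [ij,l] = (1/2)(d_i g_jl + d_j g_il - d_l g_ij): [pp,p] = E_p/2 = -95/4, [pp,q] = F_p - E_q/2 = 19/24, [pq,p] = E_q/2 = 5/6, [pq,q] = G_p/2 = -1/36, [qq,p] = F_q - G_p/2 = 0, [qq,q] = G_q/2 = 0
Gamma^p_ij = (G*[ij,p] - F*[ij,q])/(EG - F^2), Gamma^q_ij = (E*[ij,q] - F*[ij,p])/(EG - F^2)
Gamma_ppp = -36/11, Gamma_ppq = 24/209, Gamma_pqq = 0, Gamma_qpp = 6/55, Gamma_qpq = -4/1045, Gamma_qqq = 0
d^2p/dtau^2 = -(Gamma_ppp*(-1/8)^2 + 2*Gamma_ppq*(-1/8)*(2) + Gamma_pqq*(2)^2) = 33/304
d^2q/dtau^2 = -(Gamma_qpp*(-1/8)^2 + 2*Gamma_qpq*(-1/8)*(2) + Gamma_qqq*(2)^2) = -11/3040

Answer: Gamma_ppp = -36/11, Gamma_ppq = 24/209, Gamma_pqq = 0, Gamma_qpp = 6/55, Gamma_qpq = -4/1045, Gamma_qqq = 0; accelerations (d^2p/dtau^2, d^2q/dtau^2) = (33/304, -11/3040)


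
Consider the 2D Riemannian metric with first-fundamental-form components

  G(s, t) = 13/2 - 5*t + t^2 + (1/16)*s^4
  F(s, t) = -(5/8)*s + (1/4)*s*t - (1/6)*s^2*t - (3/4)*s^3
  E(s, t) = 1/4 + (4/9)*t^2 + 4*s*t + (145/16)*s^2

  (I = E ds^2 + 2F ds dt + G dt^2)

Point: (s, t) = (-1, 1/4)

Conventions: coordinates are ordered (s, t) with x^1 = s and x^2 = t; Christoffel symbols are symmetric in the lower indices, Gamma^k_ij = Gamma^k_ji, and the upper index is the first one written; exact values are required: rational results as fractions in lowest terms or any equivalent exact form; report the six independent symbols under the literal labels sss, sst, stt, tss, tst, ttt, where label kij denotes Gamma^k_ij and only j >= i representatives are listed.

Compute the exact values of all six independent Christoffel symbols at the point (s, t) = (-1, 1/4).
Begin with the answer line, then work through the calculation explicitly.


Answer: Gamma_sss = -310733/298695, Gamma_sst = -23026/99565, Gamma_stt = 2976/99565, Gamma_tss = 80318/896085, Gamma_tst = 9386/298695, Gamma_ttt = -42382/99565

E = 1201/144, F = 61/48, G = 43/8 at the point
E_s = -137/8, E_t = -34/9, F_s = -131/48, F_t = -5/12, G_s = -1/4, G_t = -9/2
EG - F^2 = 99565/2304;  g^inv = (2304/99565) * [[43/8, -61/48], [-61/48, 1201/144]]
first-kind symbols [ij,l] = (1/2)(d_i g_jl + d_j g_il - d_l g_ij): [ss,s] = E_s/2 = -137/16, [ss,t] = F_s - E_t/2 = -121/144, [st,s] = E_t/2 = -17/9, [st,t] = G_s/2 = -1/8, [tt,s] = F_t - G_s/2 = -7/24, [tt,t] = G_t/2 = -9/4
Gamma^s_ij = (G*[ij,s] - F*[ij,t])/(EG - F^2), Gamma^t_ij = (E*[ij,t] - F*[ij,s])/(EG - F^2)


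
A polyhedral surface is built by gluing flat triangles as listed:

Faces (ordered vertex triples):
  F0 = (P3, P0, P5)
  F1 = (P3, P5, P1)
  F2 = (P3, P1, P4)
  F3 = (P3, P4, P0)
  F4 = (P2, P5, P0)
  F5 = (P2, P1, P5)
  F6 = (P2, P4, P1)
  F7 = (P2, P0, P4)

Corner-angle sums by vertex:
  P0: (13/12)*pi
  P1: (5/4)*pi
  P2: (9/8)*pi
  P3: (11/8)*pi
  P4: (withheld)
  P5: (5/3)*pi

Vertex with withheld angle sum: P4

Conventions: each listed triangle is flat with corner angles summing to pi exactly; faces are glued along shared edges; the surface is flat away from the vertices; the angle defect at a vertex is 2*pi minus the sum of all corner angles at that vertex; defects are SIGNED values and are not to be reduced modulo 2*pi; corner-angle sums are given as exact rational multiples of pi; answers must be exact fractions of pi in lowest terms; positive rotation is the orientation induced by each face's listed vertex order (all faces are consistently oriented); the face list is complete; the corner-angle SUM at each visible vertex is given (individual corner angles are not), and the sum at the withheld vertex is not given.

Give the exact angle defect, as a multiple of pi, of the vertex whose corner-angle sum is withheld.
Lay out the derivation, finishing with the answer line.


V = 6, E = 12, F = 8; chi = V - E + F = 2
Gauss-Bonnet: total defect = 2*pi*chi = 4*pi; visible defects sum to (7/2)*pi

Answer: defect(P4) = pi/2


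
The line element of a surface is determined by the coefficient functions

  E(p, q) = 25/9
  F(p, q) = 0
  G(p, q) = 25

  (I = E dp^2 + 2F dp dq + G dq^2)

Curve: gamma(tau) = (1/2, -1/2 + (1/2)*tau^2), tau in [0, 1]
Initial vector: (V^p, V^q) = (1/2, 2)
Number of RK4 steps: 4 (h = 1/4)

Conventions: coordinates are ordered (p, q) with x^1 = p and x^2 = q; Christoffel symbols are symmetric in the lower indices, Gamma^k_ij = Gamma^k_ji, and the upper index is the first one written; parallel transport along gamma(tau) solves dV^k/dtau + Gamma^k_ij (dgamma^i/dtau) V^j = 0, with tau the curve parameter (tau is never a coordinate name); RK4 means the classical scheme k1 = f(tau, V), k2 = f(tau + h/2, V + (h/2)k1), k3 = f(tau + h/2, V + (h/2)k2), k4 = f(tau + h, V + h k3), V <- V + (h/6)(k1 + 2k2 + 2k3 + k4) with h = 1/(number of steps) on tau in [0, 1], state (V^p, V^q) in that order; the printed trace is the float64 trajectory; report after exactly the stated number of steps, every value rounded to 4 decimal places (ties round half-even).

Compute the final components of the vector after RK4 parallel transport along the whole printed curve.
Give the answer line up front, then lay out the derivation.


Answer: V^p = 0.5000, V^q = 2.0000

gamma'(tau) = (0, tau); f(tau, V)^k = -Gamma^k_ij(gamma(tau)) gamma'^i(tau) V^j; h = 1/4; intermediate values shown to 6 dp
curve data and Christoffel symbols at the stage parameters:
  tau = 0.000000: gamma = (0.500000, -0.500000), gamma' = (0.000000, 0.000000); Gamma_ppp = 0.000000, Gamma_ppq = 0.000000, Gamma_pqq = 0.000000, Gamma_qpp = 0.000000, Gamma_qpq = 0.000000, Gamma_qqq = 0.000000
  tau = 0.125000: gamma = (0.500000, -0.492188), gamma' = (0.000000, 0.125000); Gamma_ppp = 0.000000, Gamma_ppq = 0.000000, Gamma_pqq = 0.000000, Gamma_qpp = 0.000000, Gamma_qpq = 0.000000, Gamma_qqq = 0.000000
  tau = 0.250000: gamma = (0.500000, -0.468750), gamma' = (0.000000, 0.250000); Gamma_ppp = 0.000000, Gamma_ppq = 0.000000, Gamma_pqq = 0.000000, Gamma_qpp = 0.000000, Gamma_qpq = 0.000000, Gamma_qqq = 0.000000
  tau = 0.375000: gamma = (0.500000, -0.429688), gamma' = (0.000000, 0.375000); Gamma_ppp = 0.000000, Gamma_ppq = 0.000000, Gamma_pqq = 0.000000, Gamma_qpp = 0.000000, Gamma_qpq = 0.000000, Gamma_qqq = 0.000000
  tau = 0.500000: gamma = (0.500000, -0.375000), gamma' = (0.000000, 0.500000); Gamma_ppp = 0.000000, Gamma_ppq = 0.000000, Gamma_pqq = 0.000000, Gamma_qpp = 0.000000, Gamma_qpq = 0.000000, Gamma_qqq = 0.000000
  tau = 0.625000: gamma = (0.500000, -0.304688), gamma' = (0.000000, 0.625000); Gamma_ppp = 0.000000, Gamma_ppq = 0.000000, Gamma_pqq = 0.000000, Gamma_qpp = 0.000000, Gamma_qpq = 0.000000, Gamma_qqq = 0.000000
  tau = 0.750000: gamma = (0.500000, -0.218750), gamma' = (0.000000, 0.750000); Gamma_ppp = 0.000000, Gamma_ppq = 0.000000, Gamma_pqq = 0.000000, Gamma_qpp = 0.000000, Gamma_qpq = 0.000000, Gamma_qqq = 0.000000
  tau = 0.875000: gamma = (0.500000, -0.117188), gamma' = (0.000000, 0.875000); Gamma_ppp = 0.000000, Gamma_ppq = 0.000000, Gamma_pqq = 0.000000, Gamma_qpp = 0.000000, Gamma_qpq = 0.000000, Gamma_qqq = 0.000000
  tau = 1.000000: gamma = (0.500000, 0.000000), gamma' = (0.000000, 1.000000); Gamma_ppp = 0.000000, Gamma_ppq = 0.000000, Gamma_pqq = 0.000000, Gamma_qpp = 0.000000, Gamma_qpq = 0.000000, Gamma_qqq = 0.000000
step 0: V^p = 0.5000, V^q = 2.0000
step 1: k1 = (0.000000, 0.000000), k2 = (0.000000, 0.000000), k3 = (0.000000, 0.000000), k4 = (0.000000, 0.000000); V <- V + (h/6)(k1 + 2k2 + 2k3 + k4): V^p = 0.5000, V^q = 2.0000
step 2: k1 = (0.000000, 0.000000), k2 = (0.000000, 0.000000), k3 = (0.000000, 0.000000), k4 = (0.000000, 0.000000); V <- V + (h/6)(k1 + 2k2 + 2k3 + k4): V^p = 0.5000, V^q = 2.0000
step 3: k1 = (0.000000, 0.000000), k2 = (0.000000, 0.000000), k3 = (0.000000, 0.000000), k4 = (0.000000, 0.000000); V <- V + (h/6)(k1 + 2k2 + 2k3 + k4): V^p = 0.5000, V^q = 2.0000
step 4: k1 = (0.000000, 0.000000), k2 = (0.000000, 0.000000), k3 = (0.000000, 0.000000), k4 = (0.000000, 0.000000); V <- V + (h/6)(k1 + 2k2 + 2k3 + k4): V^p = 0.5000, V^q = 2.0000


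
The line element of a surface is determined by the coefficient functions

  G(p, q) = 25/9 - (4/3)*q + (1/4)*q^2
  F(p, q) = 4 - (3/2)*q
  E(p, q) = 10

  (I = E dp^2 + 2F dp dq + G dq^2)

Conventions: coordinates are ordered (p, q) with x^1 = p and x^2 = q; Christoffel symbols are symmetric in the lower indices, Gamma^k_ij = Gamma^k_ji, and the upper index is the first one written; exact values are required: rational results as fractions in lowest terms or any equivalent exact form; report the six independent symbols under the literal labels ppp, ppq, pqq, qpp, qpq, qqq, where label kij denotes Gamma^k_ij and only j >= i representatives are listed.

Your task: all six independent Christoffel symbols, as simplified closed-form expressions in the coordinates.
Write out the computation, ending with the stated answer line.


E = 10; F = 4 - (3/2)*q; G = 25/9 - (4/3)*q + (1/4)*q^2
Gamma^k_ij = (1/2) g^{kl} (d_i g_jl + d_j g_il - d_l g_ij), with g^inv = (1/(EG-F^2)) [[G, -F], [-F, E]]
first partials: E_p = 0, E_q = 0, F_p = 0, F_q = -3/2, G_p = 0, G_q = -4/3 + (1/2)*q
D = EG - F^2 = 106/9 - (4/3)*q + (1/4)*q^2
expanded: Gamma^p_pp = (G E_p - 2F F_p + F E_q)/(2D), Gamma^p_pq = (G E_q - F G_p)/(2D), Gamma^p_qq = (2G F_q - G G_p - F G_q)/(2D), Gamma^q_pp = (2E F_p - E E_q - F E_p)/(2D), Gamma^q_pq = (E G_p - F E_q)/(2D), Gamma^q_qq = (E G_q - 2F F_q + F G_p)/(2D); substitute and cancel common factors

Answer: Gamma_ppp = 0, Gamma_ppq = 0, Gamma_pqq = -54/(9*q^2 - 48*q + 424), Gamma_qpp = 0, Gamma_qpq = 0, Gamma_qqq = (9*q - 24)/(9*q^2 - 48*q + 424)


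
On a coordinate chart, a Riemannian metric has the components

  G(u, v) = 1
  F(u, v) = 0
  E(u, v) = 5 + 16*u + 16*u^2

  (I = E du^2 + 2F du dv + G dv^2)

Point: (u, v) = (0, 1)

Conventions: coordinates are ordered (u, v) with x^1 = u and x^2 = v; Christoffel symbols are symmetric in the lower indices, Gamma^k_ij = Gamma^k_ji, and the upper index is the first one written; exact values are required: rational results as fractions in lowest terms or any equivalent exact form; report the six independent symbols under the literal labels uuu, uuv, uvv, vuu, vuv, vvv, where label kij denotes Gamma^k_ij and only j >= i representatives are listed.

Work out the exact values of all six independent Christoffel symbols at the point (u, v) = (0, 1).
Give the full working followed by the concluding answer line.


E = 5, F = 0, G = 1 at the point
E_u = 16, E_v = 0, F_u = 0, F_v = 0, G_u = 0, G_v = 0
EG - F^2 = 5;  g^inv = (1/5) * [[1, 0], [0, 5]]
first-kind symbols [ij,l] = (1/2)(d_i g_jl + d_j g_il - d_l g_ij): [uu,u] = E_u/2 = 8, [uu,v] = F_u - E_v/2 = 0, [uv,u] = E_v/2 = 0, [uv,v] = G_u/2 = 0, [vv,u] = F_v - G_u/2 = 0, [vv,v] = G_v/2 = 0
Gamma^u_ij = (G*[ij,u] - F*[ij,v])/(EG - F^2), Gamma^v_ij = (E*[ij,v] - F*[ij,u])/(EG - F^2)

Answer: Gamma_uuu = 8/5, Gamma_uuv = 0, Gamma_uvv = 0, Gamma_vuu = 0, Gamma_vuv = 0, Gamma_vvv = 0


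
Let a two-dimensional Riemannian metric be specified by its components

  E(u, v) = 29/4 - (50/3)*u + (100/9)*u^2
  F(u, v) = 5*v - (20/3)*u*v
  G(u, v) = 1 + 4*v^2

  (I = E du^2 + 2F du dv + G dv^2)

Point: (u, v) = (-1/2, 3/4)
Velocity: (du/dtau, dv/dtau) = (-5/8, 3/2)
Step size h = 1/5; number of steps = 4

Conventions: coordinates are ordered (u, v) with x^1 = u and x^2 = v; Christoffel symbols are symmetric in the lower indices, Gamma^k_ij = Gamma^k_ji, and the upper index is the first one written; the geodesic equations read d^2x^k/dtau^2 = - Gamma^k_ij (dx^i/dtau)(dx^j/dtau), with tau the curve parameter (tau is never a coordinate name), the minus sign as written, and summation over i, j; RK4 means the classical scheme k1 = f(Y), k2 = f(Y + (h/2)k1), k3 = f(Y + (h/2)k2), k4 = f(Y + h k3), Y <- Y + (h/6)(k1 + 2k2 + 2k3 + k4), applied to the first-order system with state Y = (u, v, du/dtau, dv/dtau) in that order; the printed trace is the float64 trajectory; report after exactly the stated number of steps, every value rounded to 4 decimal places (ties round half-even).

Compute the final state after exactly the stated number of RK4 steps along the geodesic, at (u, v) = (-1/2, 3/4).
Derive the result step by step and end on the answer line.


f(Y) = (du/dtau, dv/dtau, -Gamma^u_ij Y'^i Y'^j, -Gamma^v_ij Y'^i Y'^j) with the Gammas evaluated at the stage position; h = 0.200000; intermediate values shown to 6 dp
step 0: u = -0.5000, v = 0.7500, du/dtau = -0.6250, dv/dtau = 1.5000
step 1:
  k1: at (u, v) = (-0.500000, 0.750000), (du/dtau, dv/dtau) = (-0.625000, 1.500000); Gamma_uuu = -0.673854, Gamma_uuv = 0.000000, Gamma_uvv = 0.404313, Gamma_vuu = -0.242588, Gamma_vuv = 0.000000, Gamma_vvv = 0.145553; k1 = (-0.625000, 1.500000, -0.646479, -0.232732)
  k2: at (u, v) = (-0.562500, 0.900000), (du/dtau, dv/dtau) = (-0.689648, 1.476727); Gamma_uuu = -0.623736, Gamma_uuv = 0.000000, Gamma_uvv = 0.374241, Gamma_vuu = -0.256623, Gamma_vuv = 0.000000, Gamma_vvv = 0.153974; k2 = (-0.689648, 1.476727, -0.519459, -0.213720)
  k3: at (u, v) = (-0.568965, 0.897673), (du/dtau, dv/dtau) = (-0.676946, 1.478628); Gamma_uuu = -0.622223, Gamma_uuv = 0.000000, Gamma_uvv = 0.373334, Gamma_vuu = -0.254087, Gamma_vuv = 0.000000, Gamma_vvv = 0.152452; k3 = (-0.676946, 1.478628, -0.531098, -0.216875)
  k4: at (u, v) = (-0.635389, 1.045726), (du/dtau, dv/dtau) = (-0.731220, 1.456625); Gamma_uuu = -0.576530, Gamma_uuv = 0.000000, Gamma_uvv = 0.345918, Gamma_vuu = -0.261107, Gamma_vuv = 0.000000, Gamma_vvv = 0.156664; k4 = (-0.731220, 1.456625, -0.425693, -0.192794)
  Y <- Y + (h/6)(k1 + 2k2 + 2k3 + k4): u = -0.6363, v = 1.0456, du/dtau = -0.7308, dv/dtau = 1.4571
step 2:
  k1: at (u, v) = (-0.636314, 1.045578), (du/dtau, dv/dtau) = (-0.730776, 1.457109); Gamma_uuu = -0.576327, Gamma_uuv = 0.000000, Gamma_uvv = 0.345796, Gamma_vuu = -0.260804, Gamma_vuv = 0.000000, Gamma_vvv = 0.156483; k1 = (-0.730776, 1.457109, -0.426405, -0.192961)
  k2: at (u, v) = (-0.709391, 1.191289), (du/dtau, dv/dtau) = (-0.773417, 1.437813); Gamma_uuu = -0.534434, Gamma_uuv = 0.000000, Gamma_uvv = 0.320660, Gamma_vuu = -0.261752, Gamma_vuv = 0.000000, Gamma_vvv = 0.157051; k2 = (-0.773417, 1.437813, -0.343219, -0.168100)
  k3: at (u, v) = (-0.713655, 1.189359), (du/dtau, dv/dtau) = (-0.765098, 1.440299); Gamma_uuu = -0.533882, Gamma_uuv = 0.000000, Gamma_uvv = 0.320329, Gamma_vuu = -0.260298, Gamma_vuv = 0.000000, Gamma_vvv = 0.156179; k3 = (-0.765098, 1.440299, -0.351990, -0.171615)
  k4: at (u, v) = (-0.789333, 1.333638), (du/dtau, dv/dtau) = (-0.801174, 1.422786); Gamma_uuu = -0.496585, Gamma_uuv = 0.000000, Gamma_uvv = 0.297951, Gamma_vuu = -0.258137, Gamma_vuv = 0.000000, Gamma_vvv = 0.154882; k4 = (-0.801174, 1.422786, -0.284400, -0.147838)
  Y <- Y + (h/6)(k1 + 2k2 + 2k3 + k4): u = -0.7899, v = 1.3334, du/dtau = -0.8008, dv/dtau = 1.4231
step 3:
  k1: at (u, v) = (-0.789946, 1.333449), (du/dtau, dv/dtau) = (-0.800817, 1.423102); Gamma_uuu = -0.496509, Gamma_uuv = 0.000000, Gamma_uvv = 0.297906, Gamma_vuu = -0.257958, Gamma_vuv = 0.000000, Gamma_vvv = 0.154775; k1 = (-0.800817, 1.423102, -0.284909, -0.148022)
  k2: at (u, v) = (-0.870028, 1.475759), (du/dtau, dv/dtau) = (-0.829308, 1.408300); Gamma_uuu = -0.463061, Gamma_uuv = 0.000000, Gamma_uvv = 0.277836, Gamma_vuu = -0.253094, Gamma_vuv = 0.000000, Gamma_vvv = 0.151856; k2 = (-0.829308, 1.408300, -0.232564, -0.127112)
  k3: at (u, v) = (-0.872877, 1.474278), (du/dtau, dv/dtau) = (-0.824073, 1.410391); Gamma_uuu = -0.462861, Gamma_uuv = 0.000000, Gamma_uvv = 0.277716, Gamma_vuu = -0.252287, Gamma_vuv = 0.000000, Gamma_vvv = 0.151372; k3 = (-0.824073, 1.410391, -0.238107, -0.129783)
  k4: at (u, v) = (-0.954761, 1.615527), (du/dtau, dv/dtau) = (-0.848438, 1.397145); Gamma_uuu = -0.433144, Gamma_uuv = 0.000000, Gamma_uvv = 0.259886, Gamma_vuu = -0.246283, Gamma_vuv = 0.000000, Gamma_vvv = 0.147770; k4 = (-0.848438, 1.397145, -0.195504, -0.111163)
  Y <- Y + (h/6)(k1 + 2k2 + 2k3 + k4): u = -0.9551, v = 1.6154, du/dtau = -0.8482, dv/dtau = 1.3973
step 4:
  k1: at (u, v) = (-0.955147, 1.615369), (du/dtau, dv/dtau) = (-0.848209, 1.397336); Gamma_uuu = -0.433117, Gamma_uuv = 0.000000, Gamma_uvv = 0.259870, Gamma_vuu = -0.246188, Gamma_vuv = 0.000000, Gamma_vvv = 0.147713; k1 = (-0.848209, 1.397336, -0.195800, -0.111294)
  k2: at (u, v) = (-1.039968, 1.755103), (du/dtau, dv/dtau) = (-0.867789, 1.386206); Gamma_uuu = -0.406541, Gamma_uuv = 0.000000, Gamma_uvv = 0.243924, Gamma_vuu = -0.239173, Gamma_vuv = 0.000000, Gamma_vvv = 0.143504; k2 = (-0.867789, 1.386206, -0.162569, -0.095642)
  k3: at (u, v) = (-1.041926, 1.753990), (du/dtau, dv/dtau) = (-0.864466, 1.387772); Gamma_uuu = -0.406468, Gamma_uuv = 0.000000, Gamma_uvv = 0.243881, Gamma_vuu = -0.238718, Gamma_vuv = 0.000000, Gamma_vvv = 0.143231; k3 = (-0.864466, 1.387772, -0.165939, -0.097455)
  k4: at (u, v) = (-1.128040, 1.892924), (du/dtau, dv/dtau) = (-0.881397, 1.377845); Gamma_uuu = -0.382729, Gamma_uuv = 0.000000, Gamma_uvv = 0.229637, Gamma_vuu = -0.231457, Gamma_vuv = 0.000000, Gamma_vvv = 0.138874; k4 = (-0.881397, 1.377845, -0.138630, -0.083837)
  Y <- Y + (h/6)(k1 + 2k2 + 2k3 + k4): u = -1.1283, v = 1.8928, du/dtau = -0.8813, dv/dtau = 1.3780

Answer: u = -1.1283, v = 1.8928, du/dtau = -0.8813, dv/dtau = 1.3780


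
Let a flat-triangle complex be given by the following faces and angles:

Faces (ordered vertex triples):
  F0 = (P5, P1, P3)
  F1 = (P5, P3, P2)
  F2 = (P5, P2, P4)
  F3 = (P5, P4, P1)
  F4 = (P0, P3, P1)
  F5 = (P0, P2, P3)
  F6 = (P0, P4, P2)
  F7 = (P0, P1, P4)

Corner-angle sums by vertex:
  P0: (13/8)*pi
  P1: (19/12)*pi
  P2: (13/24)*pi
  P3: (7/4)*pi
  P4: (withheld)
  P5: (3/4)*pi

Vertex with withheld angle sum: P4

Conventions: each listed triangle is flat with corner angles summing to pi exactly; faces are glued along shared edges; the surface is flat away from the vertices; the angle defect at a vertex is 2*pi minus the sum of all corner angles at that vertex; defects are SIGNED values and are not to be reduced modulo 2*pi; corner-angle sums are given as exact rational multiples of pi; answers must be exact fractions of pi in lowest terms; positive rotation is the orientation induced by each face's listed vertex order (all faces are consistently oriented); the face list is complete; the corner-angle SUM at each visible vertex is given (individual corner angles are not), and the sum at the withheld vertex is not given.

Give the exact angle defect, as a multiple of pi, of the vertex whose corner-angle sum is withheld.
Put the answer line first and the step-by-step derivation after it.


Answer: defect(P4) = pi/4

V = 6, E = 12, F = 8; chi = V - E + F = 2
Gauss-Bonnet: total defect = 2*pi*chi = 4*pi; visible defects sum to (15/4)*pi


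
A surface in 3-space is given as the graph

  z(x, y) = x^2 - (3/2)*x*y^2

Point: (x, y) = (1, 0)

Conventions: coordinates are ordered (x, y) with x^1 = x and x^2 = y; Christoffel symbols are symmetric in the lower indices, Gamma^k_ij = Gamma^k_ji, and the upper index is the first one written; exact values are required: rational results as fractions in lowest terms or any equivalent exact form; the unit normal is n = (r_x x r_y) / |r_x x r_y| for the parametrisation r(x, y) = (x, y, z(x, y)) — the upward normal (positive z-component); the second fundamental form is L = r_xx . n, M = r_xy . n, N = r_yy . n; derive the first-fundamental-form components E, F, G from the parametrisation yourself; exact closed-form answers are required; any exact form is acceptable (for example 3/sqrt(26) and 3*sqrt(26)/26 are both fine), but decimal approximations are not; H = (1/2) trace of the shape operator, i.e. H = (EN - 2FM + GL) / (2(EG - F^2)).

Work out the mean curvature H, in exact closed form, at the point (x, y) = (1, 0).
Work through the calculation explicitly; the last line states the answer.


z_x = 2, z_y = 0, z_xx = 2, z_xy = 0, z_yy = -3
E = 5, F = 0, G = 1; answer radicand W^2 = 5
unnormalised second-form numerators: l = 2, m = 0, n = -3; L = l/sqrt(5), and similarly M = m/sqrt(W^2), N = n/sqrt(W^2)
H = (E*n - 2*F*m + G*l) / (2*(EG - F^2)*sqrt(W^2)); E*n - 2*F*m + G*l = -13, EG - F^2 = 5, so H = (-13/10)/sqrt(5)

Answer: H = -13*sqrt(5)/50


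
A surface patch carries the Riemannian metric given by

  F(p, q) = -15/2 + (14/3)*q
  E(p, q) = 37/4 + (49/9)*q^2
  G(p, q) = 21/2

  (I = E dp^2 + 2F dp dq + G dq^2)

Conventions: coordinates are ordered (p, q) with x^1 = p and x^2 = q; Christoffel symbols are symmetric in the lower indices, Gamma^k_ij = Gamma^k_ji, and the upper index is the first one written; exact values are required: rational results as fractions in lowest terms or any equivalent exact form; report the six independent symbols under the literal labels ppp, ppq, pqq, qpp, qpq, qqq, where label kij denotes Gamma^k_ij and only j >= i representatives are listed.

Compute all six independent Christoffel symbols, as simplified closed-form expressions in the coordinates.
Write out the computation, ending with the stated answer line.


E = 37/4 + (49/9)*q^2; F = -15/2 + (14/3)*q; G = 21/2
Gamma^k_ij = (1/2) g^{kl} (d_i g_jl + d_j g_il - d_l g_ij), with g^inv = (1/(EG-F^2)) [[G, -F], [-F, E]]
first partials: E_p = 0, E_q = (98/9)*q, F_p = 0, F_q = 14/3, G_p = 0, G_q = 0
D = EG - F^2 = 327/8 + 70*q + (637/18)*q^2
expanded: Gamma^p_pp = (G E_p - 2F F_p + F E_q)/(2D), Gamma^p_pq = (G E_q - F G_p)/(2D), Gamma^p_qq = (2G F_q - G G_p - F G_q)/(2D), Gamma^q_pp = (2E F_p - E E_q - F E_p)/(2D), Gamma^q_pq = (E G_p - F E_q)/(2D), Gamma^q_qq = (E G_q - 2F F_q + F G_p)/(2D); substitute and cancel common factors

Answer: Gamma_ppp = (5488*q^2 - 8820*q)/(7644*q^2 + 15120*q + 8829), Gamma_ppq = 4116*q/(2548*q^2 + 5040*q + 2943), Gamma_pqq = 3528/(2548*q^2 + 5040*q + 2943), Gamma_qpp = (-19208*q^3 - 32634*q)/(22932*q^2 + 45360*q + 26487), Gamma_qpq = (-5488*q^2 + 8820*q)/(7644*q^2 + 15120*q + 8829), Gamma_qqq = (2520 - 1568*q)/(2548*q^2 + 5040*q + 2943)


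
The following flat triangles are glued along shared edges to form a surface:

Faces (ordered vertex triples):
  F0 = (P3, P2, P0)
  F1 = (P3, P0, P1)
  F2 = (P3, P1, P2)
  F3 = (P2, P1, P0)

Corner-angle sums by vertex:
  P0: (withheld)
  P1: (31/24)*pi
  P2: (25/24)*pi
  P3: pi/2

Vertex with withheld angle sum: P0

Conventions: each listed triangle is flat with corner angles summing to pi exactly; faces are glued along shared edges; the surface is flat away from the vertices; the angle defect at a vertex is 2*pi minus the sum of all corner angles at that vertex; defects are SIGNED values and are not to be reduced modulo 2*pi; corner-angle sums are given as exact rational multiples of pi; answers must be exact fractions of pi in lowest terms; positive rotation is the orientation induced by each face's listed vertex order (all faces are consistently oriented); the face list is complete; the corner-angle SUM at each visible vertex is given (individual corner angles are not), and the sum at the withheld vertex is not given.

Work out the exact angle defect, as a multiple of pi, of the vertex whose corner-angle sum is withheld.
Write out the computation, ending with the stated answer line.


V = 4, E = 6, F = 4; chi = V - E + F = 2
Gauss-Bonnet: total defect = 2*pi*chi = 4*pi; visible defects sum to (19/6)*pi

Answer: defect(P0) = (5/6)*pi


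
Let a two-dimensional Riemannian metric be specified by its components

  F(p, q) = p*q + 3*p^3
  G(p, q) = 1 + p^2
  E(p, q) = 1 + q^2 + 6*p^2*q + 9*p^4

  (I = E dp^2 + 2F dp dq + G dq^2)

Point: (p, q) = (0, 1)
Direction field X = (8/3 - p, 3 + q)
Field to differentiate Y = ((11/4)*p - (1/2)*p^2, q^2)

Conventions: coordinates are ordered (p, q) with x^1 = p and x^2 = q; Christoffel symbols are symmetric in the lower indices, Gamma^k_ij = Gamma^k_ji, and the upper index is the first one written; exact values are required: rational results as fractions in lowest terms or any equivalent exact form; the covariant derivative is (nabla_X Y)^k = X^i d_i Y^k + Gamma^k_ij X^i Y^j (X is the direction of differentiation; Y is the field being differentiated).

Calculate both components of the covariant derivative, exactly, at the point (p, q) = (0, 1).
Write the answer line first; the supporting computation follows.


Answer: (nabla_X Y)^p = 26/3, (nabla_X Y)^q = 8

E = 2, F = 0, G = 1 at the point
E_p = 0, E_q = 2, F_p = 1, F_q = 0, G_p = 0, G_q = 0
EG - F^2 = 2;  g^inv = (1/2) * [[1, 0], [0, 2]]
first-kind symbols [ij,l] = (1/2)(d_i g_jl + d_j g_il - d_l g_ij): [pp,p] = E_p/2 = 0, [pp,q] = F_p - E_q/2 = 0, [pq,p] = E_q/2 = 1, [pq,q] = G_p/2 = 0, [qq,p] = F_q - G_p/2 = 0, [qq,q] = G_q/2 = 0
Gamma^p_ij = (G*[ij,p] - F*[ij,q])/(EG - F^2), Gamma^q_ij = (E*[ij,q] - F*[ij,p])/(EG - F^2)
Gamma_ppp = 0, Gamma_ppq = 1/2, Gamma_pqq = 0, Gamma_qpp = 0, Gamma_qpq = 0, Gamma_qqq = 0
X = (8/3, 4), Y = (0, 1) at the point


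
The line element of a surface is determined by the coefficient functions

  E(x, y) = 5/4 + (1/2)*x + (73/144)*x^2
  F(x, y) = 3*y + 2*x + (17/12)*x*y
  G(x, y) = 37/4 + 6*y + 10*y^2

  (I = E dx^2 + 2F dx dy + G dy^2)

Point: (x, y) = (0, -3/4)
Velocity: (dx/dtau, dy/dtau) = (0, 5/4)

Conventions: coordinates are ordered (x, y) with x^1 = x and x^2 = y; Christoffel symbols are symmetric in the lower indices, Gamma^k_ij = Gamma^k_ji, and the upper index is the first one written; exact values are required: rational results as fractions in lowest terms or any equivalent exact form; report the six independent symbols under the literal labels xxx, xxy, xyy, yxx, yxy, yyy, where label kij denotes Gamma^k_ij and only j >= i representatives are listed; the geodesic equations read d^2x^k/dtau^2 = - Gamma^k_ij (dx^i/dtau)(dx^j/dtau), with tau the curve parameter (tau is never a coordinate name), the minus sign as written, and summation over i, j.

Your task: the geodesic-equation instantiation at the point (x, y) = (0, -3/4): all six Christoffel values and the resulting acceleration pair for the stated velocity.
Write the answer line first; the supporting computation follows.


Answer: Gamma_xxx = 301/506, Gamma_xxy = 0, Gamma_xyy = 672/253, Gamma_yxx = 111/506, Gamma_yxy = 0, Gamma_yyy = 36/253; accelerations (d^2x/dtau^2, d^2y/dtau^2) = (-1050/253, -225/1012)

E = 5/4, F = -9/4, G = 83/8 at the point
E_x = 1/2, E_y = 0, F_x = 15/16, F_y = 3, G_x = 0, G_y = -9
EG - F^2 = 253/32;  g^inv = (32/253) * [[83/8, 9/4], [9/4, 5/4]]
first-kind symbols [ij,l] = (1/2)(d_i g_jl + d_j g_il - d_l g_ij): [xx,x] = E_x/2 = 1/4, [xx,y] = F_x - E_y/2 = 15/16, [xy,x] = E_y/2 = 0, [xy,y] = G_x/2 = 0, [yy,x] = F_y - G_x/2 = 3, [yy,y] = G_y/2 = -9/2
Gamma^x_ij = (G*[ij,x] - F*[ij,y])/(EG - F^2), Gamma^y_ij = (E*[ij,y] - F*[ij,x])/(EG - F^2)
Gamma_xxx = 301/506, Gamma_xxy = 0, Gamma_xyy = 672/253, Gamma_yxx = 111/506, Gamma_yxy = 0, Gamma_yyy = 36/253
d^2x/dtau^2 = -(Gamma_xxx*(0)^2 + 2*Gamma_xxy*(0)*(5/4) + Gamma_xyy*(5/4)^2) = -1050/253
d^2y/dtau^2 = -(Gamma_yxx*(0)^2 + 2*Gamma_yxy*(0)*(5/4) + Gamma_yyy*(5/4)^2) = -225/1012


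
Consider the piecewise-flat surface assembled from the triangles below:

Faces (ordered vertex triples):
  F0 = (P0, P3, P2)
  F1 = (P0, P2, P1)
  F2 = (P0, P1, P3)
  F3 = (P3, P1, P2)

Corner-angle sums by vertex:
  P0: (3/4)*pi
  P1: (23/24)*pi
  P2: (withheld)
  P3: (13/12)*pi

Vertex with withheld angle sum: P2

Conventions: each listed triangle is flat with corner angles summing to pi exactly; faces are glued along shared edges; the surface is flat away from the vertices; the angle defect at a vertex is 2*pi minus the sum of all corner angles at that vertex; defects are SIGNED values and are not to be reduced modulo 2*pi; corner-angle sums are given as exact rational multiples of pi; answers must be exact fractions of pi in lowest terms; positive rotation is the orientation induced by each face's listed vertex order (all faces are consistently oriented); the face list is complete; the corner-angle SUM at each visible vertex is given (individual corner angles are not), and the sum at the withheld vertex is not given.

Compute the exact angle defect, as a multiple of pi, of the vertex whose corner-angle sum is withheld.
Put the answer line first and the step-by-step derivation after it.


Answer: defect(P2) = (19/24)*pi

V = 4, E = 6, F = 4; chi = V - E + F = 2
Gauss-Bonnet: total defect = 2*pi*chi = 4*pi; visible defects sum to (77/24)*pi
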